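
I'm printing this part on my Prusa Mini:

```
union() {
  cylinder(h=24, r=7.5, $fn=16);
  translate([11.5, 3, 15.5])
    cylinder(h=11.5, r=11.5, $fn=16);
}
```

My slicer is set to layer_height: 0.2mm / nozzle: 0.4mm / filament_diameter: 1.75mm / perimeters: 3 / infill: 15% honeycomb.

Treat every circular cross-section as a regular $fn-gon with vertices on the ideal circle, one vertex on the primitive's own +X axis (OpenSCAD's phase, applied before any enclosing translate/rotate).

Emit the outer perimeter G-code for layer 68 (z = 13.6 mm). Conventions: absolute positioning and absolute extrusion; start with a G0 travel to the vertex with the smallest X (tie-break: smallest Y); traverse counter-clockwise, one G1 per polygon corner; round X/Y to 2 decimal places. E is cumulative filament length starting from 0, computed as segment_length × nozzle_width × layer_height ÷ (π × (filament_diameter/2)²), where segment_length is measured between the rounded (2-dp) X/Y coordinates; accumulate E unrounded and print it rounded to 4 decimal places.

G0 X-7.50 Y0.00 Z13.60
G1 X-6.93 Y-2.87 E0.0973
G1 X-5.30 Y-5.30 E0.1946
G1 X-2.87 Y-6.93 E0.2920
G1 X0.00 Y-7.50 E0.3893
G1 X2.87 Y-6.93 E0.4866
G1 X5.30 Y-5.30 E0.5839
G1 X6.93 Y-2.87 E0.6812
G1 X7.50 Y0.00 E0.7786
G1 X6.93 Y2.87 E0.8759
G1 X5.30 Y5.30 E0.9732
G1 X2.87 Y6.93 E1.0705
G1 X0.00 Y7.50 E1.1679
G1 X-2.87 Y6.93 E1.2652
G1 X-5.30 Y5.30 E1.3625
G1 X-6.93 Y2.87 E1.4598
G1 X-7.50 Y0.00 E1.5571

At z = 13.6 mm: the cylinder: section is a regular 16-gon, circumradius r=7.5; the cylinder at (11.5, 3) is not intersected at this z (z outside [15.5, 27]); Merging all regions: only the r=7.5 cylinder is present, so the union is just that shape — 1 connected region. The outline is a single polygon with 16 vertices. Extrusion per mm of travel: 0.4 × 0.2 / (π × 0.875²) = 0.033260. Accumulating E over each segment gives final E = 1.5571.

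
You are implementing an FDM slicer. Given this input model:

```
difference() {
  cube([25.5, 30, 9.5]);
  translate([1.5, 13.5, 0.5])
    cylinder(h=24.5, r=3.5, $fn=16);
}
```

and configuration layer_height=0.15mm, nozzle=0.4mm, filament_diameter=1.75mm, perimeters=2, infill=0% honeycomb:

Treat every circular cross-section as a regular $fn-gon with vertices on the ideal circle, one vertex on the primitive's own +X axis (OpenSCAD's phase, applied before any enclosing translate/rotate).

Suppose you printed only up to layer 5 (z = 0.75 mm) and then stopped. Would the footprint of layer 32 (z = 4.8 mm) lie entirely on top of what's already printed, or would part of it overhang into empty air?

entirely on top

Compare the two slices. At z = 0.75: the 25.5×30 cube contributes its full rectangle (area 765.00 mm²); the r=3.5 cylinder at (1.5, 13.5) contributes a regular 16-gon of circumradius 3.5 (area = (16/2)·3.500²·sin(360°/16) = 37.50 mm²); Subtracting the remaining from the first: starting from the 25.5×30 cube (765.00 mm²), the r=3.5 cylinder at (1.5, 13.5) partially overlaps it — only the 28.79 mm² overlap (of its 37.50 mm²) is removed, clipping the outline — area = 736.21 mm². At z = 4.8: the cube is present — its section is the full 25.5×30 rectangle (area 765.00 mm²); the r=3.5 cylinder at (1.5, 13.5) gives a regular 16-gon of circumradius 3.5 (constant along its height) (area = (16/2)·3.500²·sin(360°/16) = 37.50 mm²); After the difference (first − rest): starting from the 25.5×30 cube (765.00 mm²), the r=3.5 cylinder at (1.5, 13.5) partially overlaps it — only the 28.79 mm² overlap (of its 37.50 mm²) is removed, clipping the outline — area = 736.21 mm². Checking containment: the cross-section at z = 4.8 is a subset of the cross-section at z = 0.75.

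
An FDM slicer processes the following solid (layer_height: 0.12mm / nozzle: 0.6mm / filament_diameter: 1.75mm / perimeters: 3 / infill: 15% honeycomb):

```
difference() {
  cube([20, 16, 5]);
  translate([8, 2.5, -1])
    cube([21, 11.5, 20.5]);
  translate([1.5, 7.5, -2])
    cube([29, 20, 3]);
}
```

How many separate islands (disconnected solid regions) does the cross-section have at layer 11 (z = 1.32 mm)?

At z = 1.32 mm: the cube (footprint 20×16) is included at this height; the cube at (8, 2.5) is present — its section is the full 21×11.5 rectangle; the cube at (1.5, 7.5) is not intersected at this z (z outside [-2, 1]); Subtracting the remaining from the first: starting from the 20×16 cube, the 21×11.5 cube at (8, 2.5) partially overlaps it — only the 138.00 mm² overlap (of its 241.50 mm²) is removed, clipping the outline — 1 connected region. Overall, the cross-section is a single solid region. Island count = 1.

1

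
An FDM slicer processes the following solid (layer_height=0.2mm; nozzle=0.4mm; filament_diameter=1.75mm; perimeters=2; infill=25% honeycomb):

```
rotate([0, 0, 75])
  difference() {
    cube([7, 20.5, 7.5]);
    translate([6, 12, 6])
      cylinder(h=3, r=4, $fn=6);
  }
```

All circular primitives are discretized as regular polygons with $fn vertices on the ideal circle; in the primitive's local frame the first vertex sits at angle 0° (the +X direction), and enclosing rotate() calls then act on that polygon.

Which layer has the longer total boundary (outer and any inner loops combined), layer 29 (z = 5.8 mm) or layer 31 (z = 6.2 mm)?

Layer 29 (z = 5.8): the cube (footprint 7×20.5) is included at this height (perimeter 55.00 mm); the cylinder at (6, 12) is not intersected at this z (z outside [6, 9]); Subtracting the remaining from the first: none of the subtracted shapes is present at this height, so the 7×20.5 cube is unchanged — boundary = 55.00 mm; (rotated 75° about Z; rotation is an isometry so areas/perimeters/island counts are preserved). So its perimeter = 55.00 mm. Layer 31 (z = 6.2): the 7×20.5 cube contributes its full rectangle (perimeter 55.00 mm); the r=4 cylinder at (6, 12) gives a regular 6-gon of circumradius 4 (constant along its height) (perimeter = 2·6·4.000·sin(180°/6) = 24.00 mm); Subtracting the remaining from the first: starting from the 7×20.5 cube, the r=4 cylinder at (6, 12) partially overlaps it — only the 27.71 mm² overlap (of its 41.57 mm²) is removed, clipping the outline — boundary = 62.07 mm; (rotated 75° about Z; rotation is an isometry so areas/perimeters/island counts are preserved). So its perimeter = 62.07 mm. Layer 31 is larger (62.07 vs 55.00 mm).

layer 31 (z = 6.2 mm)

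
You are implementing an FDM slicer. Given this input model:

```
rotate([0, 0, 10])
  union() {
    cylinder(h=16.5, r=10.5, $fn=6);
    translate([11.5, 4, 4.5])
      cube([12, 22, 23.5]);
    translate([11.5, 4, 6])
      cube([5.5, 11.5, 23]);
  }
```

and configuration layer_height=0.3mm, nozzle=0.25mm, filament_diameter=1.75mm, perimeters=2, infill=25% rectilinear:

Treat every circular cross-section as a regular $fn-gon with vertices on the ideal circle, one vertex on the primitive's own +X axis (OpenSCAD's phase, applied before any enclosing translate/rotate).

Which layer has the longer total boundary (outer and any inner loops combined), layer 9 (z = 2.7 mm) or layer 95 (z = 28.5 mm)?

layer 9 (z = 2.7 mm)

Layer 9 (z = 2.7): the r=10.5 cylinder contributes a regular 6-gon of circumradius 10.5 (perimeter = 2·6·10.500·sin(180°/6) = 63.00 mm); the cube at (11.5, 4) does not reach this height (z outside [4.5, 28]); the cube at (11.5, 4) is absent (z outside [6, 29]); Combining (union): only the r=10.5 cylinder is present, so the union is just that shape — boundary = 63.00 mm; (rotated 10° about Z; rotation is an isometry so areas/perimeters/island counts are preserved). So its perimeter = 63.00 mm. Layer 95 (z = 28.5): the cylinder is not intersected at this z (z outside [0, 16.5]); the cube at (11.5, 4) is not intersected at this z (z outside [4.5, 28]); the cube at (11.5, 4) (footprint 5.5×11.5) is included at this height (perimeter 34.00 mm); Combining (union): only the 5.5×11.5 cube at (11.5, 4) is present, so the union is just that shape — boundary = 34.00 mm; (whole slice rotated 10° about Z — lengths, areas and connectivity unchanged). So its perimeter = 34.00 mm. Layer 9 is larger (63.00 vs 34.00 mm).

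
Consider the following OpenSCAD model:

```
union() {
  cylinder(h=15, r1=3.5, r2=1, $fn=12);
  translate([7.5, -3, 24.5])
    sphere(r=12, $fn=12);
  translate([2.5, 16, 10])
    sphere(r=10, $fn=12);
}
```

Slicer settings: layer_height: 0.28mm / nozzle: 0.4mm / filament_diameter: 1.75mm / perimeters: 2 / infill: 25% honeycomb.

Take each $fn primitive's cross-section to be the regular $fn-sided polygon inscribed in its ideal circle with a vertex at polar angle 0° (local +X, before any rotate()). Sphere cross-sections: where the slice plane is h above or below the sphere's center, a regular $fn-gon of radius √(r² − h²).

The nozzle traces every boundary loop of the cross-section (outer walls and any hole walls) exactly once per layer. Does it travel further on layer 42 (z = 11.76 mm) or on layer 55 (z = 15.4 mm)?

layer 55 (z = 15.4 mm)

Layer 42 (z = 11.76): the cone contributes a regular 12-gon of circumradius 1.540 (interpolated between r1=3.5 and r2=1 at t=0.784) (perimeter = 2·12·1.540·sin(180°/12) = 9.57 mm); the sphere at (7.5, -3) is absent (|z−center|=12.740 > r=12); the r=10 sphere at (2.5, 16) contributes a regular 12-gon of circumradius √(10²−1.76²) = 9.844 (perimeter = 2·12·9.844·sin(180°/12) = 61.15 mm); Taking the union: the 2 present regions are separate (no shared area or edge), so areas and boundary lengths simply add and each stays a separate island — boundary = 70.71 mm. So its perimeter = 70.71 mm. Layer 55 (z = 15.4): the cone is absent (z outside [0, 15]); the r=12 sphere at (7.5, -3) contributes a regular 12-gon of circumradius √(12²−9.1²) = 7.822 (perimeter = 2·12·7.822·sin(180°/12) = 48.59 mm); the sphere at (2.5, 16): section is a regular 12-gon, circumradius = √(r²−h²) = √(10²−5.4²) = 8.417 (perimeter = 2·12·8.417·sin(180°/12) = 52.28 mm); Taking the union: the 2 present regions are separate (no shared area or edge), so areas and boundary lengths simply add and each stays a separate island — boundary = 100.87 mm. So its perimeter = 100.87 mm. Layer 55 is larger (100.87 vs 70.71 mm).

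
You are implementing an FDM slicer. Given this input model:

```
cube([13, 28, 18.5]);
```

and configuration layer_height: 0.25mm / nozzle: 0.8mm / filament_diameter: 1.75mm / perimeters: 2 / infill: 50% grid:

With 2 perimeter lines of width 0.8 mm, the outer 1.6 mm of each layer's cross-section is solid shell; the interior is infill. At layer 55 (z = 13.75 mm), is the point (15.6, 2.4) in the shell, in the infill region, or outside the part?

outside

At z = 13.75 mm: the cube is present — its section is the full 13×28 rectangle. Overall, the cross-section is a single solid region. The nearest boundary edge runs (13.00, 0.00)→(13.00, 28.00); distance from the point to it = 2.60 mm. The point is not inside any of the regions above, so it lies outside the cross-section (2.60 mm from the nearest boundary).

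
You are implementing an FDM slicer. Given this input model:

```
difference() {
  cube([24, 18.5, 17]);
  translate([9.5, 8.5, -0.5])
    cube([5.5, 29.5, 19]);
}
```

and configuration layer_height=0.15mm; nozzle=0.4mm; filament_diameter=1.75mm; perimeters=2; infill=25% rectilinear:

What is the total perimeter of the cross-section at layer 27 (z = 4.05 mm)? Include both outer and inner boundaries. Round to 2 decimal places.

At z = 4.05 mm: the cube is present — its section is the full 24×18.5 rectangle (perimeter 85.00 mm); the cube at (9.5, 8.5) is present — its section is the full 5.5×29.5 rectangle (perimeter 70.00 mm); After the difference (first − rest): starting from the 24×18.5 cube, the 5.5×29.5 cube at (9.5, 8.5) partially overlaps it — only the 55.00 mm² overlap (of its 162.25 mm²) is removed, clipping the outline — boundary = 105.00 mm. Overall, the cross-section is a single solid region. Total boundary length (outer) = 105.00 mm.

105.00 mm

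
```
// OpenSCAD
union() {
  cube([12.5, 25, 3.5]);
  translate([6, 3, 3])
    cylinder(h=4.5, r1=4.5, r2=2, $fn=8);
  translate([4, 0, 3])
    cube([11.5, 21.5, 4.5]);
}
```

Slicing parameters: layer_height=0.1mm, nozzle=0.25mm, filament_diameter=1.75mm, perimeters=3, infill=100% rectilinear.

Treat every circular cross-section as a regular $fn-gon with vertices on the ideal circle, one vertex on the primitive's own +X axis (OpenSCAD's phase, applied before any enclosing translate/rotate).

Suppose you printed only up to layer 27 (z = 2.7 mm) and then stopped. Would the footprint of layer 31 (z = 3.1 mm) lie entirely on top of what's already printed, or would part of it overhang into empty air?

part overhangs

Compare the two slices. At z = 2.7: the cube (footprint 12.5×25) is included at this height (area 312.50 mm²); the cone at (6, 3) is absent (z outside [3, 7.5]); the cube at (4, 0) does not reach this height (z outside [3, 7.5]); Merging all regions: only the 12.5×25 cube is present, so the union is just that shape — area = 312.50 mm². At z = 3.1: the cube is present — its section is the full 12.5×25 rectangle (area 312.50 mm²); the cone at (6, 3) (r1=4.5→r2=2) has section circumradius 4.444 here — a regular 8-gon (area = (8/2)·4.444²·sin(360°/8) = 55.87 mm²); the cube at (4, 0) is present — its section is the full 11.5×21.5 rectangle (area 247.25 mm²); Merging all regions: the regions partially overlap — summed areas 615.62 mm² minus the doubly-counted overlap 233.62 mm² gives 382.00 mm² — area = 382.00 mm². Checking containment: at z = 3.1 the cross-section extends beyond the z = 2.7 cross-section by about 69.50 mm².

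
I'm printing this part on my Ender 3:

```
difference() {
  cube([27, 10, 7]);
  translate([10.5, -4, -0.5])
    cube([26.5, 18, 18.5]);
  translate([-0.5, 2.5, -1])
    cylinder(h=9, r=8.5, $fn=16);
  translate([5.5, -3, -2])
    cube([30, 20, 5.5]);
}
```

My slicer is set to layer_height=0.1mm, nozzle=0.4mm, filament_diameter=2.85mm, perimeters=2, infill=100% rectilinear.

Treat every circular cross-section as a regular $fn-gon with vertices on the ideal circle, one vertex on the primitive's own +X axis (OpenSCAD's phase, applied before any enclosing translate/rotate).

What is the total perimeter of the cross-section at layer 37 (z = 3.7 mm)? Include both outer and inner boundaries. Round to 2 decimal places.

32.08 mm

At z = 3.7 mm: the 27×10 cube contributes its full rectangle (perimeter 74.00 mm); the 26.5×18 cube at (10.5, -4) contributes its full rectangle (perimeter 89.00 mm); the r=8.5 cylinder at (-0.5, 2.5) contributes a regular 16-gon of circumradius 8.5 (perimeter = 2·16·8.500·sin(180°/16) = 53.06 mm); the cube at (5.5, -3) is absent (z outside [-2, 3.5]); Subtracting the remaining from the first: starting from the 27×10 cube, the 26.5×18 cube at (10.5, -4) partially overlaps it — only the 165.00 mm² overlap (of its 477.00 mm²) is removed, clipping the outline; the r=8.5 cylinder at (-0.5, 2.5) partially overlaps it — only the 68.63 mm² overlap (of its 221.19 mm²) is removed, clipping the outline — boundary = 32.08 mm. Overall, the cross-section is a single solid region. Total boundary length (outer) = 32.08 mm.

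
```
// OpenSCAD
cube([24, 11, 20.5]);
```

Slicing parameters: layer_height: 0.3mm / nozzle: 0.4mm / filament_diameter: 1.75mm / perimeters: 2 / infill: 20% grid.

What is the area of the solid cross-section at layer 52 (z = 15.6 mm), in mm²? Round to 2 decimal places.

264.00 mm²

At z = 15.6 mm: the 24×11 cube contributes its full rectangle (area 264.00 mm²). Overall, the cross-section is a single solid region. Net area = 264.00 mm².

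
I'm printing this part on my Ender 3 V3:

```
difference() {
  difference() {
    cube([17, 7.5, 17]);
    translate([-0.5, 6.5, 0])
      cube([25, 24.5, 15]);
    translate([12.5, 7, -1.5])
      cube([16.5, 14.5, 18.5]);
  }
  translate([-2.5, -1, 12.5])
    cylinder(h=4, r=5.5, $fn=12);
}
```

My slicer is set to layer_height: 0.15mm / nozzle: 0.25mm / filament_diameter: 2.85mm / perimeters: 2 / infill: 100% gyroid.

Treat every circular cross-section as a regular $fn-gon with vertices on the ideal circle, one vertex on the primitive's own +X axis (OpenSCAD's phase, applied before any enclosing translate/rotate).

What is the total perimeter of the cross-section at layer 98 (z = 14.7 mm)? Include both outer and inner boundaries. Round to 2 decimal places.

45.36 mm

At z = 14.7 mm: the 17×7.5 cube contributes its full rectangle (perimeter 49.00 mm); the 25×24.5 cube at (-0.5, 6.5) contributes its full rectangle (perimeter 99.00 mm); the 16.5×14.5 cube at (12.5, 7) contributes its full rectangle (perimeter 62.00 mm); After the difference (first − rest): starting from the 17×7.5 cube, the 25×24.5 cube at (-0.5, 6.5) partially overlaps it — only the 17.00 mm² overlap (of its 612.50 mm²) is removed, clipping the outline; the 16.5×14.5 cube at (12.5, 7) misses the remaining region (no effect) — boundary = 47.00 mm; the r=5.5 cylinder at (-2.5, -1) gives a regular 12-gon of circumradius 5.5 (constant along its height) (perimeter = 2·12·5.500·sin(180°/12) = 34.16 mm); After the difference (first − rest): starting from the result so far, the r=5.5 cylinder at (-2.5, -1) partially overlaps it — only the 6.91 mm² overlap (of its 90.75 mm²) is removed, clipping the outline — boundary = 45.36 mm. Overall, the cross-section is a single solid region. Total boundary length (outer) = 45.36 mm.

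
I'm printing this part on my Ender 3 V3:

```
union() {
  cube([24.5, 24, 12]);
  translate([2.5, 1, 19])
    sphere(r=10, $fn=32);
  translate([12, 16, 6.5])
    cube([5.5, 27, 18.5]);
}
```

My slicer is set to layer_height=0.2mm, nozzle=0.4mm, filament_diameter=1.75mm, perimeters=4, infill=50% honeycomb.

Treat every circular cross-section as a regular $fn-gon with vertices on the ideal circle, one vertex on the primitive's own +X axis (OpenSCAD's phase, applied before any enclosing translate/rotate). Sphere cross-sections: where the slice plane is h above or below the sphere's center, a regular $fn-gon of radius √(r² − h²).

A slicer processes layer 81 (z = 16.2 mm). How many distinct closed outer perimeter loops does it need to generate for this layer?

At z = 16.2 mm: the cube is not intersected at this z (z outside [0, 12]); the r=10 sphere at (2.5, 1) contributes a regular 32-gon of circumradius √(10²−2.8²) = 9.600; the 5.5×27 cube at (12, 16) contributes its full rectangle; Merging all regions: the 2 present regions are separate (no shared area or edge), so areas and boundary lengths simply add and each stays a separate island — 2 connected regions. The result has 2 disconnected regions.

2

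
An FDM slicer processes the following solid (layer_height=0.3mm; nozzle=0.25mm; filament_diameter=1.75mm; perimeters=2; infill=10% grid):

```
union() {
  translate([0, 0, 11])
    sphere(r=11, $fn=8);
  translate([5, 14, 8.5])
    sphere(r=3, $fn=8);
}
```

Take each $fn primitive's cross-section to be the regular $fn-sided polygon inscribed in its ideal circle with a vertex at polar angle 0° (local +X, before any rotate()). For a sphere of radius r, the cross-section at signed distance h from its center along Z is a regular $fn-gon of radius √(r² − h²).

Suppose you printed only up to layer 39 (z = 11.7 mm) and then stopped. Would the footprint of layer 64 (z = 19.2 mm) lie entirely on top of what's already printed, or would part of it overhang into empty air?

Compare the two slices. At z = 11.7: the sphere: section is a regular 8-gon, circumradius = √(r²−h²) = √(11²−0.7²) = 10.978 (area = (8/2)·10.978²·sin(360°/8) = 340.85 mm²); the sphere at (5, 14) is not intersected at this z (|z−center|=3.200 > r=3); Combining (union): only the r=11 sphere is present, so the union is just that shape — area = 340.85 mm². At z = 19.2: the r=11 sphere contributes a regular 8-gon of circumradius √(11²−8.2²) = 7.332 (area = (8/2)·7.332²·sin(360°/8) = 152.06 mm²); the sphere at (5, 14) is absent (|z−center|=10.700 > r=3); Merging all regions: only the r=11 sphere is present, so the union is just that shape — area = 152.06 mm². Checking containment: the cross-section at z = 19.2 is a subset of the cross-section at z = 11.7.

entirely on top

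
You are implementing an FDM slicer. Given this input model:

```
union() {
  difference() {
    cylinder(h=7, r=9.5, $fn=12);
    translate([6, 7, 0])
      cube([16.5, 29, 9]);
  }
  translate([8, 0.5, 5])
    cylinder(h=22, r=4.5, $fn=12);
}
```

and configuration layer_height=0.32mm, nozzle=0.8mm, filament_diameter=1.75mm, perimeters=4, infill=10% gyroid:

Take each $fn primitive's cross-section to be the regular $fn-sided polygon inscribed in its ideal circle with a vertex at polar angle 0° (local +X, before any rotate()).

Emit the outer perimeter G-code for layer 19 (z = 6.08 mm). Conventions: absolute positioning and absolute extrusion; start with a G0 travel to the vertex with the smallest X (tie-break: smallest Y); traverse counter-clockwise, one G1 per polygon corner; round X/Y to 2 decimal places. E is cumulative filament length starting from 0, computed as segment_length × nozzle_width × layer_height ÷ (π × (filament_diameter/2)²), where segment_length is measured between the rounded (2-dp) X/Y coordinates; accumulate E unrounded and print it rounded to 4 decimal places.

At z = 6.08 mm: the r=9.5 cylinder contributes a regular 12-gon of circumradius 9.5; the 16.5×29 cube at (6, 7) contributes its full rectangle; After the difference (first − rest): starting from the r=9.5 cylinder, the 16.5×29 cube at (6, 7) misses the remaining region (no effect) — 1 connected region; the cylinder at (8, 0.5): section is a regular 12-gon, circumradius r=4.5; Merging all regions: the regions partially overlap (shared area 38.33 mm²), so overlapping operands fuse into one piece — 1 connected region. The outline is a single polygon with 18 vertices. Extrusion per mm of travel: 0.8 × 0.32 / (π × 0.875²) = 0.106432. Accumulating E over each segment gives final E = 6.7328.

G0 X-9.50 Y0.00 Z6.08
G1 X-8.23 Y-4.75 E0.5233
G1 X-4.75 Y-8.23 E1.0471
G1 X0.00 Y-9.50 E1.5704
G1 X4.75 Y-8.23 E2.0937
G1 X8.23 Y-4.75 E2.6175
G1 X8.46 Y-3.88 E2.7133
G1 X10.25 Y-3.40 E2.9106
G1 X11.90 Y-1.75 E3.1589
G1 X12.50 Y0.50 E3.4068
G1 X11.90 Y2.75 E3.6546
G1 X10.25 Y4.40 E3.9030
G1 X8.00 Y5.00 E4.1508
G1 X7.98 Y5.00 E4.1529
G1 X4.75 Y8.23 E4.6391
G1 X0.00 Y9.50 E5.1624
G1 X-4.75 Y8.23 E5.6857
G1 X-8.23 Y4.75 E6.2095
G1 X-9.50 Y0.00 E6.7328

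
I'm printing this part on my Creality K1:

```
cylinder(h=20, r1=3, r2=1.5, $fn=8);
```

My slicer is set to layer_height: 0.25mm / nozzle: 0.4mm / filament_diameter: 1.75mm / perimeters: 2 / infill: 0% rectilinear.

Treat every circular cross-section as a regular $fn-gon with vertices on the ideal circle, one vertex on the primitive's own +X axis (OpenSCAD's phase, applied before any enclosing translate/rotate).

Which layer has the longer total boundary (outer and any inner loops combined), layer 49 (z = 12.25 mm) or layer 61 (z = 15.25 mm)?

Layer 49 (z = 12.25): the cone: at t=0.613 of its height the radius interpolates to r₁+(r₂−r₁)t = 2.081, giving a regular 8-gon of that circumradius (perimeter = 2·8·2.081·sin(180°/8) = 12.74 mm). So its perimeter = 12.74 mm. Layer 61 (z = 15.25): the cone contributes a regular 8-gon of circumradius 1.856 (interpolated between r1=3 and r2=1.5 at t=0.762) (perimeter = 2·8·1.856·sin(180°/8) = 11.37 mm). So its perimeter = 11.37 mm. Layer 49 is larger (12.74 vs 11.37 mm).

layer 49 (z = 12.25 mm)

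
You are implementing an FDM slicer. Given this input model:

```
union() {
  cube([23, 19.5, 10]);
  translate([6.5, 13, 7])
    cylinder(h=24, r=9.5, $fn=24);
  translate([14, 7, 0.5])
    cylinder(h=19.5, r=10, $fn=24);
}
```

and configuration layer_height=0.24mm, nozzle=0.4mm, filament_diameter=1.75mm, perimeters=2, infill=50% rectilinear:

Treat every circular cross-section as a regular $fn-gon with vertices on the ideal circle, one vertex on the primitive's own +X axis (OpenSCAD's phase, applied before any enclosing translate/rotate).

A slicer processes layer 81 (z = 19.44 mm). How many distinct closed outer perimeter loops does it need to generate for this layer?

At z = 19.44 mm: the cube does not reach this height (z outside [0, 10]); the r=9.5 cylinder at (6.5, 13) gives a regular 24-gon of circumradius 9.5 (constant along its height); the r=10 cylinder at (14, 7) gives a regular 24-gon of circumradius 10 (constant along its height); Taking the union: the regions partially overlap (shared area 116.86 mm²), so overlapping operands fuse into one piece — 1 connected region. The result has 1 disconnected region.

1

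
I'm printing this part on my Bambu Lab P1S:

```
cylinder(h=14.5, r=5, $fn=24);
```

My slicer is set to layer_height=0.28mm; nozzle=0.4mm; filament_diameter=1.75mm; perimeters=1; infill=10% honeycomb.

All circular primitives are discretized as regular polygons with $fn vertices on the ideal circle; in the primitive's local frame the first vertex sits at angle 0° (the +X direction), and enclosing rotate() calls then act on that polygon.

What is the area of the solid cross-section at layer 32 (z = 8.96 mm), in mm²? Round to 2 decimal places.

77.65 mm²

At z = 8.96 mm: the r=5 cylinder contributes a regular 24-gon of circumradius 5 (area = (24/2)·5.000²·sin(360°/24) = 77.65 mm²). Overall, the cross-section is a single solid region. Net area = 77.65 mm².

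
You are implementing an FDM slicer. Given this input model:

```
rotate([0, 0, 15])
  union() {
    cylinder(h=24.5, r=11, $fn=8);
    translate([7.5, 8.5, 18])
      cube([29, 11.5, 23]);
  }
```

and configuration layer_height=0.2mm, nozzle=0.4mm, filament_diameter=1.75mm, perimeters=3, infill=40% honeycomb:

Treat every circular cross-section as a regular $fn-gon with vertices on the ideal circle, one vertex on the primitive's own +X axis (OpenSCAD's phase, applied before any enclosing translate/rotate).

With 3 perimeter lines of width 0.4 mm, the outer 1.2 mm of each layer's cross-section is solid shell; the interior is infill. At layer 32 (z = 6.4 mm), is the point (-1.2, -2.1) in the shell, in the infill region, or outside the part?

At z = 6.4 mm: the cylinder: section is a regular 8-gon, circumradius r=11; the cube at (7.5, 8.5) is absent (z outside [18, 41]); Combining (union): only the r=11 cylinder is present, so the union is just that shape — 1 connected region; (rotated 15° about Z; rotation is an isometry so areas/perimeters/island counts are preserved). Overall, the cross-section is a single solid region. Undo the 15° rotation: the query point maps to (-1.703, -1.718) in the un-rotated model frame. The nearest boundary edge runs (-7.78, -7.78)→(-0.00, -11.00); distance from the point to it = 7.92 mm. The point is inside the cross-section and 7.92 mm from the nearest boundary — more than the 1.2 mm shell width (3 × 0.4), so it's in the infill interior.

infill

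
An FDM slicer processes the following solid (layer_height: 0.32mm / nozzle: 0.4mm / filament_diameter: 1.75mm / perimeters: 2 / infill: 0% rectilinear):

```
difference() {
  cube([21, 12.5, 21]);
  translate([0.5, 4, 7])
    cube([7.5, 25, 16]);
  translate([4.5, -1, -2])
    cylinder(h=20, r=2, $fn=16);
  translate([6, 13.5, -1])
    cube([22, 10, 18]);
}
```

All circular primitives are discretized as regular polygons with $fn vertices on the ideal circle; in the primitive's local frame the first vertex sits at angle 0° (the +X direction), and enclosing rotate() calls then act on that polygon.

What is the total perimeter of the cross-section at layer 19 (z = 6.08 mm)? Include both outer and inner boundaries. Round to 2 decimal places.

At z = 6.08 mm: the cube (footprint 21×12.5) is included at this height (perimeter 67.00 mm); the cube at (0.5, 4) is absent (z outside [7, 23]); the r=2 cylinder at (4.5, -1) gives a regular 16-gon of circumradius 2 (constant along its height) (perimeter = 2·16·2.000·sin(180°/16) = 12.49 mm); the 22×10 cube at (6, 13.5) contributes its full rectangle (perimeter 64.00 mm); After the difference (first − rest): starting from the 21×12.5 cube, the r=2 cylinder at (4.5, -1) partially overlaps it — only the 2.35 mm² overlap (of its 12.25 mm²) is removed, clipping the outline; the 22×10 cube at (6, 13.5) misses the remaining region (no effect) — boundary = 67.74 mm. Overall, the cross-section is a single solid region. Total boundary length (outer) = 67.74 mm.

67.74 mm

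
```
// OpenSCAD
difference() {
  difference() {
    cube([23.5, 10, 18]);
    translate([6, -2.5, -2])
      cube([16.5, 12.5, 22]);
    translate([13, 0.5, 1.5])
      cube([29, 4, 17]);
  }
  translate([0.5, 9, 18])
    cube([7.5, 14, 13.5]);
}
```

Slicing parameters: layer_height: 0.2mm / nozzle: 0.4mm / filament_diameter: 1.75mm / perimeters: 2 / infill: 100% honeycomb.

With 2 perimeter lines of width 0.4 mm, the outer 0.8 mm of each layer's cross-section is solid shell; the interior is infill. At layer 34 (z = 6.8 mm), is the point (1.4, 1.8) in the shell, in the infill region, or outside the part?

At z = 6.8 mm: the cube is present — its section is the full 23.5×10 rectangle; the 16.5×12.5 cube at (6, -2.5) contributes its full rectangle; the 29×4 cube at (13, 0.5) contributes its full rectangle; After the difference (first − rest): starting from the 23.5×10 cube, the 16.5×12.5 cube at (6, -2.5) partially overlaps it — only the 165.00 mm² overlap (of its 206.25 mm²) is removed, clipping the outline; the 29×4 cube at (13, 0.5) partially overlaps it — only the 4.00 mm² overlap (of its 116.00 mm²) is removed, clipping the outline — 3 connected regions; the cube at (0.5, 9) is absent (z outside [18, 31.5]); Subtracting the remaining from the first: none of the subtracted shapes is present at this height, so that combined region is unchanged — 3 connected regions. Overall, the cross-section has 3 separate islands. The nearest boundary edge runs (0.00, 0.00)→(0.00, 10.00); distance from the point to it = 1.40 mm. (Shell/infill is judged within the island containing the point — the largest one.) The point is inside the cross-section and 1.40 mm from the nearest boundary — more than the 0.8 mm shell width (2 × 0.4), so it's in the infill interior.

infill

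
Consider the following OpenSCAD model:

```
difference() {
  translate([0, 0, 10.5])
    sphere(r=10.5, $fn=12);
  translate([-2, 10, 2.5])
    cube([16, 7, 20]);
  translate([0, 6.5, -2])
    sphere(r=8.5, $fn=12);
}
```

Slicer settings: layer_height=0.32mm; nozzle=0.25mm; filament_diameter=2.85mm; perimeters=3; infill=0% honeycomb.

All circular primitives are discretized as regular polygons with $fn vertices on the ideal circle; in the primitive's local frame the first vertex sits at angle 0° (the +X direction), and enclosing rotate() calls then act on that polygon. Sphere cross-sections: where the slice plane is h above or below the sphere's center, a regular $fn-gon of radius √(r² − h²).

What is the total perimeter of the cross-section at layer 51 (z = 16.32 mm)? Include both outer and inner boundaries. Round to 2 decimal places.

54.29 mm

At z = 16.32 mm: the sphere: section is a regular 12-gon, circumradius = √(r²−h²) = √(10.5²−5.82²) = 8.739 (perimeter = 2·12·8.739·sin(180°/12) = 54.29 mm); the cube at (-2, 10) (footprint 16×7) is included at this height (perimeter 46.00 mm); the sphere at (0, 6.5) is not intersected at this z (|z−center|=18.320 > r=8.5); After the difference (first − rest): starting from the r=10.5 sphere, the 16×7 cube at (-2, 10) misses the remaining region (no effect) — boundary = 54.29 mm. Overall, the cross-section is a single solid region. Total boundary length (outer) = 54.29 mm.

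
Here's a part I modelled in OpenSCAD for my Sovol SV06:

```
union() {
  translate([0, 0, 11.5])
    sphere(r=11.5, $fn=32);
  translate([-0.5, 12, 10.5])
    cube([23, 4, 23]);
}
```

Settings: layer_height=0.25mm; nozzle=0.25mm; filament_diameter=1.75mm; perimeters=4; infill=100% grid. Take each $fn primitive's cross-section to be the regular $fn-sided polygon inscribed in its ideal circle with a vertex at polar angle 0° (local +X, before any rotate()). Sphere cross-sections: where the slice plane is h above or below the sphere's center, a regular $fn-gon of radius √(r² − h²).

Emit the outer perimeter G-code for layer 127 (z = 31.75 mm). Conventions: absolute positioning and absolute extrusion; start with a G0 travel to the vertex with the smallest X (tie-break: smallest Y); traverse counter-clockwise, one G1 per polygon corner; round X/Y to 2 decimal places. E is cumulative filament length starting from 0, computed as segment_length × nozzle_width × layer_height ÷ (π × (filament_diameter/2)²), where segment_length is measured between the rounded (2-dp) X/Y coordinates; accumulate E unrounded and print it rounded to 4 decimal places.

G0 X-0.50 Y12.00 Z31.75
G1 X22.50 Y12.00 E0.5976
G1 X22.50 Y16.00 E0.7016
G1 X-0.50 Y16.00 E1.2992
G1 X-0.50 Y12.00 E1.4032

At z = 31.75 mm: the sphere does not reach this height (|z−center|=20.250 > r=11.5); the cube at (-0.5, 12) (footprint 23×4) is included at this height; Taking the union: only the 23×4 cube at (-0.5, 12) is present, so the union is just that shape — 1 connected region. The outline is a single polygon with 4 vertices. Extrusion per mm of travel: 0.25 × 0.25 / (π × 0.875²) = 0.025984. Accumulating E over each segment gives final E = 1.4032.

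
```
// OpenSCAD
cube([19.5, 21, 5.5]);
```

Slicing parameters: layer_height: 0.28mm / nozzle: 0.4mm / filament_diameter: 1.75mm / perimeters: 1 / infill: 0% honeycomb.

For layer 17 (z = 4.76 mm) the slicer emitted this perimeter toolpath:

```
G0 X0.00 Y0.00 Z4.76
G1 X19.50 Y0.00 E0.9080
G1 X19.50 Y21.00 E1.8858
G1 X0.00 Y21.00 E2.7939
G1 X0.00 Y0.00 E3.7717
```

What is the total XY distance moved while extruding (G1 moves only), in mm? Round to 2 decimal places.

Sum the Euclidean lengths of each G1 segment: total = 81.00 mm.

81.00 mm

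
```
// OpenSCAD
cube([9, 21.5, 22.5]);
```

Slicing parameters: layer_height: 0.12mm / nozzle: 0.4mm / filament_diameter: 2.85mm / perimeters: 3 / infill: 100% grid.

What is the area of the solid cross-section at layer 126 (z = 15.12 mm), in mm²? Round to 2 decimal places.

193.50 mm²

At z = 15.12 mm: the cube is present — its section is the full 9×21.5 rectangle (area 193.50 mm²). Overall, the cross-section is a single solid region. Net area = 193.50 mm².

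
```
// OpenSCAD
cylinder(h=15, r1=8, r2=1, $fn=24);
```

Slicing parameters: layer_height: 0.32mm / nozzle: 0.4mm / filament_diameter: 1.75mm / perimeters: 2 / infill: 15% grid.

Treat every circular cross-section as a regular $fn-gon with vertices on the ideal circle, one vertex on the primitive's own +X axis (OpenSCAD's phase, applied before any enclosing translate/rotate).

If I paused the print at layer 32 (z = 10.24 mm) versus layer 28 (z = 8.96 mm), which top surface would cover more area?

Layer 32 (z = 10.24): the cone: at t=0.683 of its height the radius interpolates to r₁+(r₂−r₁)t = 3.221, giving a regular 24-gon of that circumradius (area = (24/2)·3.221²·sin(360°/24) = 32.23 mm²). So its area = 32.23 mm². Layer 28 (z = 8.96): the cone contributes a regular 24-gon of circumradius 3.819 (interpolated between r1=8 and r2=1 at t=0.597) (area = (24/2)·3.819²·sin(360°/24) = 45.29 mm²). So its area = 45.29 mm². Layer 28 is larger (45.29 vs 32.23 mm²).

layer 28 (z = 8.96 mm)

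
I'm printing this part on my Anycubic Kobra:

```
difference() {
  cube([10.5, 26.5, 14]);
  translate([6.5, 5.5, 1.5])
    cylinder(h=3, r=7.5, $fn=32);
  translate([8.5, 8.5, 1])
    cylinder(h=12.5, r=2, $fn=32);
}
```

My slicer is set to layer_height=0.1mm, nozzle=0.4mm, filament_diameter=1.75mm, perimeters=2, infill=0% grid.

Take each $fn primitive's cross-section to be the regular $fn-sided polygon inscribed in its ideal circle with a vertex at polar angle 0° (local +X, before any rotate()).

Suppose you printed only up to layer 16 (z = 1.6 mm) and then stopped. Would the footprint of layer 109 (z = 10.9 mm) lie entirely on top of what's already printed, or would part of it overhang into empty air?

Compare the two slices. At z = 1.6: the 10.5×26.5 cube contributes its full rectangle (area 278.25 mm²); the r=7.5 cylinder at (6.5, 5.5) gives a regular 32-gon of circumradius 7.5 (constant along its height) (area = (32/2)·7.500²·sin(360°/32) = 175.58 mm²); the cylinder at (8.5, 8.5): section is a regular 32-gon, circumradius r=2 (area = (32/2)·2.000²·sin(360°/32) = 12.49 mm²); Subtracting the remaining from the first: starting from the 10.5×26.5 cube (278.25 mm²), the r=7.5 cylinder at (6.5, 5.5) partially overlaps it — only the 126.46 mm² overlap (of its 175.58 mm²) is removed, clipping the outline; the r=2 cylinder at (8.5, 8.5) misses the remaining region (no effect) — area = 151.79 mm². At z = 10.9: the 10.5×26.5 cube contributes its full rectangle (area 278.25 mm²); the cylinder at (6.5, 5.5) is absent (z outside [1.5, 4.5]); the r=2 cylinder at (8.5, 8.5) gives a regular 32-gon of circumradius 2 (constant along its height) (area = (32/2)·2.000²·sin(360°/32) = 12.49 mm²); Subtracting the remaining from the first: starting from the 10.5×26.5 cube (278.25 mm²), the r=2 cylinder at (8.5, 8.5) lies inside it touching the edge (removes its full 12.49 mm²) — area = 265.76 mm². Checking containment: at z = 10.9 the cross-section extends beyond the z = 1.6 cross-section by about 113.98 mm².

part overhangs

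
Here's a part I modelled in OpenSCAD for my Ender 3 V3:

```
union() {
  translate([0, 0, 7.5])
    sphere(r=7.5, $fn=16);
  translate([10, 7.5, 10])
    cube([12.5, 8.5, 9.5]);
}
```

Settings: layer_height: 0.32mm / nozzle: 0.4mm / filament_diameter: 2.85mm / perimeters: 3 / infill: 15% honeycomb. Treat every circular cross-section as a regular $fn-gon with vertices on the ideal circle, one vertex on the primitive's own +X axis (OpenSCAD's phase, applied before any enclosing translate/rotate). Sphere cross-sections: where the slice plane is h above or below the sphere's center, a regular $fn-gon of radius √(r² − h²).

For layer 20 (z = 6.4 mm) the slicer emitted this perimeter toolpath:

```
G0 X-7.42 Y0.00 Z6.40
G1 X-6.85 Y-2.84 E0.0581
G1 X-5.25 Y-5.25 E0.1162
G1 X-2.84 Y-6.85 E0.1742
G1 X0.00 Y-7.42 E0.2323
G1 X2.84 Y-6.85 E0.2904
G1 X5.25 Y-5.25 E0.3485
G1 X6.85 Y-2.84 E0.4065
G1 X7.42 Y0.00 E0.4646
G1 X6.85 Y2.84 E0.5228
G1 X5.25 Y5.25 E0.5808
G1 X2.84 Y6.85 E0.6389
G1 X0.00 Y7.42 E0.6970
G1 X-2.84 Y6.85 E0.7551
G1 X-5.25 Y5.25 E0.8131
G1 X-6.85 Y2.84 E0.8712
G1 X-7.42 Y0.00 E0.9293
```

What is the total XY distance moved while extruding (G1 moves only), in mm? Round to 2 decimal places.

46.32 mm

Sum the Euclidean lengths of each G1 segment: total = 46.32 mm.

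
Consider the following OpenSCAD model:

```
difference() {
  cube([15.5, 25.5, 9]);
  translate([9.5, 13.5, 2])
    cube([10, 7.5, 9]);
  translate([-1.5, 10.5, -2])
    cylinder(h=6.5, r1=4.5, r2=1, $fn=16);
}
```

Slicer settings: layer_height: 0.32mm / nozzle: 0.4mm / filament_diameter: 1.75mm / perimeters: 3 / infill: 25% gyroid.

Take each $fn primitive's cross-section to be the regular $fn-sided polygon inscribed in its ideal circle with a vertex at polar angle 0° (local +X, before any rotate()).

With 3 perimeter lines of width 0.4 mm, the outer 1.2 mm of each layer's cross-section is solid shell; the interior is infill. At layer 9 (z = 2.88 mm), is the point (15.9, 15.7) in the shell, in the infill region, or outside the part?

At z = 2.88 mm: the cube is present — its section is the full 15.5×25.5 rectangle; the cube at (9.5, 13.5) is present — its section is the full 10×7.5 rectangle; the cone at (-1.5, 10.5) (r1=4.5→r2=1) has section circumradius 1.872 here — a regular 16-gon; After the difference (first − rest): starting from the 15.5×25.5 cube, the 10×7.5 cube at (9.5, 13.5) partially overlaps it — only the 45.00 mm² overlap (of its 75.00 mm²) is removed, clipping the outline; the cone at (-1.5, 10.5) partially overlaps it — only the 0.51 mm² overlap (of its 10.73 mm²) is removed, clipping the outline — 1 connected region. Overall, the cross-section is a single solid region. The nearest boundary edge runs (9.50, 13.50)→(15.50, 13.50); distance from the point to it = 2.24 mm. The point is not inside any of the regions above, so it lies outside the cross-section (2.24 mm from the nearest boundary).

outside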